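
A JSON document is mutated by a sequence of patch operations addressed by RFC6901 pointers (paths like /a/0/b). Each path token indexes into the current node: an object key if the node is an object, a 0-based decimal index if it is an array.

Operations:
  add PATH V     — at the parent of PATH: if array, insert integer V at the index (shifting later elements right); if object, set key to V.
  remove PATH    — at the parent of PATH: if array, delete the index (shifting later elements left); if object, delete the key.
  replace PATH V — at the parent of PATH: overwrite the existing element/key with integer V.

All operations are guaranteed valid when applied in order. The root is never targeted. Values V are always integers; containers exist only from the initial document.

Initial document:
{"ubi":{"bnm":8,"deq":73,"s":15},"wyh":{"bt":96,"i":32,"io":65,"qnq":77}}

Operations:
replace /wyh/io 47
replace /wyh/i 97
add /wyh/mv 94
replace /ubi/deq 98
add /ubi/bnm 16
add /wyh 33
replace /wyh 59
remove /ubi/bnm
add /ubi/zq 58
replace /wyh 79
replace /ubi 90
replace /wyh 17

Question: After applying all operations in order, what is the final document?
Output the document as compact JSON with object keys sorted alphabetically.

Answer: {"ubi":90,"wyh":17}

Derivation:
After op 1 (replace /wyh/io 47): {"ubi":{"bnm":8,"deq":73,"s":15},"wyh":{"bt":96,"i":32,"io":47,"qnq":77}}
After op 2 (replace /wyh/i 97): {"ubi":{"bnm":8,"deq":73,"s":15},"wyh":{"bt":96,"i":97,"io":47,"qnq":77}}
After op 3 (add /wyh/mv 94): {"ubi":{"bnm":8,"deq":73,"s":15},"wyh":{"bt":96,"i":97,"io":47,"mv":94,"qnq":77}}
After op 4 (replace /ubi/deq 98): {"ubi":{"bnm":8,"deq":98,"s":15},"wyh":{"bt":96,"i":97,"io":47,"mv":94,"qnq":77}}
After op 5 (add /ubi/bnm 16): {"ubi":{"bnm":16,"deq":98,"s":15},"wyh":{"bt":96,"i":97,"io":47,"mv":94,"qnq":77}}
After op 6 (add /wyh 33): {"ubi":{"bnm":16,"deq":98,"s":15},"wyh":33}
After op 7 (replace /wyh 59): {"ubi":{"bnm":16,"deq":98,"s":15},"wyh":59}
After op 8 (remove /ubi/bnm): {"ubi":{"deq":98,"s":15},"wyh":59}
After op 9 (add /ubi/zq 58): {"ubi":{"deq":98,"s":15,"zq":58},"wyh":59}
After op 10 (replace /wyh 79): {"ubi":{"deq":98,"s":15,"zq":58},"wyh":79}
After op 11 (replace /ubi 90): {"ubi":90,"wyh":79}
After op 12 (replace /wyh 17): {"ubi":90,"wyh":17}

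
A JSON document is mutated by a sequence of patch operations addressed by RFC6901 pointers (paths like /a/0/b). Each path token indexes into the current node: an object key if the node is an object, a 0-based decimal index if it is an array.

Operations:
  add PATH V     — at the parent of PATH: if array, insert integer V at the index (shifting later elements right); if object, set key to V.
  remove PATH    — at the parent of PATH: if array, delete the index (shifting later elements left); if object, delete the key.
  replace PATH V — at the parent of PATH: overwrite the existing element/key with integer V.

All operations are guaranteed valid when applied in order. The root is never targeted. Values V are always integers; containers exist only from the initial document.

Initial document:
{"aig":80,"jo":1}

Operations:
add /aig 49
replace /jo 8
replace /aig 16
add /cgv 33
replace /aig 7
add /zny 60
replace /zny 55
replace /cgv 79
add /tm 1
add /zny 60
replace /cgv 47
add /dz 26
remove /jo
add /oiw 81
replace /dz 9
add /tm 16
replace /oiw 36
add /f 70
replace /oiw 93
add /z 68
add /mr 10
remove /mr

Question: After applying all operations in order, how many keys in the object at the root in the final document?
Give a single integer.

Answer: 8

Derivation:
After op 1 (add /aig 49): {"aig":49,"jo":1}
After op 2 (replace /jo 8): {"aig":49,"jo":8}
After op 3 (replace /aig 16): {"aig":16,"jo":8}
After op 4 (add /cgv 33): {"aig":16,"cgv":33,"jo":8}
After op 5 (replace /aig 7): {"aig":7,"cgv":33,"jo":8}
After op 6 (add /zny 60): {"aig":7,"cgv":33,"jo":8,"zny":60}
After op 7 (replace /zny 55): {"aig":7,"cgv":33,"jo":8,"zny":55}
After op 8 (replace /cgv 79): {"aig":7,"cgv":79,"jo":8,"zny":55}
After op 9 (add /tm 1): {"aig":7,"cgv":79,"jo":8,"tm":1,"zny":55}
After op 10 (add /zny 60): {"aig":7,"cgv":79,"jo":8,"tm":1,"zny":60}
After op 11 (replace /cgv 47): {"aig":7,"cgv":47,"jo":8,"tm":1,"zny":60}
After op 12 (add /dz 26): {"aig":7,"cgv":47,"dz":26,"jo":8,"tm":1,"zny":60}
After op 13 (remove /jo): {"aig":7,"cgv":47,"dz":26,"tm":1,"zny":60}
After op 14 (add /oiw 81): {"aig":7,"cgv":47,"dz":26,"oiw":81,"tm":1,"zny":60}
After op 15 (replace /dz 9): {"aig":7,"cgv":47,"dz":9,"oiw":81,"tm":1,"zny":60}
After op 16 (add /tm 16): {"aig":7,"cgv":47,"dz":9,"oiw":81,"tm":16,"zny":60}
After op 17 (replace /oiw 36): {"aig":7,"cgv":47,"dz":9,"oiw":36,"tm":16,"zny":60}
After op 18 (add /f 70): {"aig":7,"cgv":47,"dz":9,"f":70,"oiw":36,"tm":16,"zny":60}
After op 19 (replace /oiw 93): {"aig":7,"cgv":47,"dz":9,"f":70,"oiw":93,"tm":16,"zny":60}
After op 20 (add /z 68): {"aig":7,"cgv":47,"dz":9,"f":70,"oiw":93,"tm":16,"z":68,"zny":60}
After op 21 (add /mr 10): {"aig":7,"cgv":47,"dz":9,"f":70,"mr":10,"oiw":93,"tm":16,"z":68,"zny":60}
After op 22 (remove /mr): {"aig":7,"cgv":47,"dz":9,"f":70,"oiw":93,"tm":16,"z":68,"zny":60}
Size at the root: 8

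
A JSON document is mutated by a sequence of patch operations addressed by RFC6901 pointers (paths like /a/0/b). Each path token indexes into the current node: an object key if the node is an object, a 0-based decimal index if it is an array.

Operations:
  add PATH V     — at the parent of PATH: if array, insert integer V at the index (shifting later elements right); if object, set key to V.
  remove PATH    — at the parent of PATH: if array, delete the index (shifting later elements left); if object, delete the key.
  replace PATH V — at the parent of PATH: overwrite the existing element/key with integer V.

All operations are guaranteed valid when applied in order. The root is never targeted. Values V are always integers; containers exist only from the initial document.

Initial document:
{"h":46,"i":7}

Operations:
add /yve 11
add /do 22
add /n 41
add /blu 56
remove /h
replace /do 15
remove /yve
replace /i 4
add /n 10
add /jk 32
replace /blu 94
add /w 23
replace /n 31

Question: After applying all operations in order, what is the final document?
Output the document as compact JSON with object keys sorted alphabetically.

After op 1 (add /yve 11): {"h":46,"i":7,"yve":11}
After op 2 (add /do 22): {"do":22,"h":46,"i":7,"yve":11}
After op 3 (add /n 41): {"do":22,"h":46,"i":7,"n":41,"yve":11}
After op 4 (add /blu 56): {"blu":56,"do":22,"h":46,"i":7,"n":41,"yve":11}
After op 5 (remove /h): {"blu":56,"do":22,"i":7,"n":41,"yve":11}
After op 6 (replace /do 15): {"blu":56,"do":15,"i":7,"n":41,"yve":11}
After op 7 (remove /yve): {"blu":56,"do":15,"i":7,"n":41}
After op 8 (replace /i 4): {"blu":56,"do":15,"i":4,"n":41}
After op 9 (add /n 10): {"blu":56,"do":15,"i":4,"n":10}
After op 10 (add /jk 32): {"blu":56,"do":15,"i":4,"jk":32,"n":10}
After op 11 (replace /blu 94): {"blu":94,"do":15,"i":4,"jk":32,"n":10}
After op 12 (add /w 23): {"blu":94,"do":15,"i":4,"jk":32,"n":10,"w":23}
After op 13 (replace /n 31): {"blu":94,"do":15,"i":4,"jk":32,"n":31,"w":23}

Answer: {"blu":94,"do":15,"i":4,"jk":32,"n":31,"w":23}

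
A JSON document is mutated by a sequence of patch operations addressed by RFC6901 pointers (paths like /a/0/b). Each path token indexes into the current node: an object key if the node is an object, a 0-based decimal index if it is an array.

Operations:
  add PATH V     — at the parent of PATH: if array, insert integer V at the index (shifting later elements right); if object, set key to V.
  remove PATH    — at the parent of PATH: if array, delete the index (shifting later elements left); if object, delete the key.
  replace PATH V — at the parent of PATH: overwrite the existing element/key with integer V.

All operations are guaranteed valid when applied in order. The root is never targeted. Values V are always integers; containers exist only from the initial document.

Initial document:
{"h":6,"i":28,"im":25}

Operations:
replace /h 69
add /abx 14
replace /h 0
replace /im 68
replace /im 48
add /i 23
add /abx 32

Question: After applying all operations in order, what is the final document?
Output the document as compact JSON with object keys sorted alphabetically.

Answer: {"abx":32,"h":0,"i":23,"im":48}

Derivation:
After op 1 (replace /h 69): {"h":69,"i":28,"im":25}
After op 2 (add /abx 14): {"abx":14,"h":69,"i":28,"im":25}
After op 3 (replace /h 0): {"abx":14,"h":0,"i":28,"im":25}
After op 4 (replace /im 68): {"abx":14,"h":0,"i":28,"im":68}
After op 5 (replace /im 48): {"abx":14,"h":0,"i":28,"im":48}
After op 6 (add /i 23): {"abx":14,"h":0,"i":23,"im":48}
After op 7 (add /abx 32): {"abx":32,"h":0,"i":23,"im":48}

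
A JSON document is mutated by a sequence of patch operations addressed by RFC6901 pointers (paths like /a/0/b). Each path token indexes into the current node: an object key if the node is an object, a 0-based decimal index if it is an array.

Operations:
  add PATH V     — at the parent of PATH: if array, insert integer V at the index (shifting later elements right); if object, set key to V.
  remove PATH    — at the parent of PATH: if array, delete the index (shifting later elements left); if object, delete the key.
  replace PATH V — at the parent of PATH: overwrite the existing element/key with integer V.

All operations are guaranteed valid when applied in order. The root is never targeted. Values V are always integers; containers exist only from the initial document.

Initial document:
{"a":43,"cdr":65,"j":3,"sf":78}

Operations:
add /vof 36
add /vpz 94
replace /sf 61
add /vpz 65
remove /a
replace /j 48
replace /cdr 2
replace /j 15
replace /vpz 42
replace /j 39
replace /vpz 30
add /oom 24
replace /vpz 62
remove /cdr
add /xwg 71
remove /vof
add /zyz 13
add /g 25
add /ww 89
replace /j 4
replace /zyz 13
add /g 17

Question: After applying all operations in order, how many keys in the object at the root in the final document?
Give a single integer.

After op 1 (add /vof 36): {"a":43,"cdr":65,"j":3,"sf":78,"vof":36}
After op 2 (add /vpz 94): {"a":43,"cdr":65,"j":3,"sf":78,"vof":36,"vpz":94}
After op 3 (replace /sf 61): {"a":43,"cdr":65,"j":3,"sf":61,"vof":36,"vpz":94}
After op 4 (add /vpz 65): {"a":43,"cdr":65,"j":3,"sf":61,"vof":36,"vpz":65}
After op 5 (remove /a): {"cdr":65,"j":3,"sf":61,"vof":36,"vpz":65}
After op 6 (replace /j 48): {"cdr":65,"j":48,"sf":61,"vof":36,"vpz":65}
After op 7 (replace /cdr 2): {"cdr":2,"j":48,"sf":61,"vof":36,"vpz":65}
After op 8 (replace /j 15): {"cdr":2,"j":15,"sf":61,"vof":36,"vpz":65}
After op 9 (replace /vpz 42): {"cdr":2,"j":15,"sf":61,"vof":36,"vpz":42}
After op 10 (replace /j 39): {"cdr":2,"j":39,"sf":61,"vof":36,"vpz":42}
After op 11 (replace /vpz 30): {"cdr":2,"j":39,"sf":61,"vof":36,"vpz":30}
After op 12 (add /oom 24): {"cdr":2,"j":39,"oom":24,"sf":61,"vof":36,"vpz":30}
After op 13 (replace /vpz 62): {"cdr":2,"j":39,"oom":24,"sf":61,"vof":36,"vpz":62}
After op 14 (remove /cdr): {"j":39,"oom":24,"sf":61,"vof":36,"vpz":62}
After op 15 (add /xwg 71): {"j":39,"oom":24,"sf":61,"vof":36,"vpz":62,"xwg":71}
After op 16 (remove /vof): {"j":39,"oom":24,"sf":61,"vpz":62,"xwg":71}
After op 17 (add /zyz 13): {"j":39,"oom":24,"sf":61,"vpz":62,"xwg":71,"zyz":13}
After op 18 (add /g 25): {"g":25,"j":39,"oom":24,"sf":61,"vpz":62,"xwg":71,"zyz":13}
After op 19 (add /ww 89): {"g":25,"j":39,"oom":24,"sf":61,"vpz":62,"ww":89,"xwg":71,"zyz":13}
After op 20 (replace /j 4): {"g":25,"j":4,"oom":24,"sf":61,"vpz":62,"ww":89,"xwg":71,"zyz":13}
After op 21 (replace /zyz 13): {"g":25,"j":4,"oom":24,"sf":61,"vpz":62,"ww":89,"xwg":71,"zyz":13}
After op 22 (add /g 17): {"g":17,"j":4,"oom":24,"sf":61,"vpz":62,"ww":89,"xwg":71,"zyz":13}
Size at the root: 8

Answer: 8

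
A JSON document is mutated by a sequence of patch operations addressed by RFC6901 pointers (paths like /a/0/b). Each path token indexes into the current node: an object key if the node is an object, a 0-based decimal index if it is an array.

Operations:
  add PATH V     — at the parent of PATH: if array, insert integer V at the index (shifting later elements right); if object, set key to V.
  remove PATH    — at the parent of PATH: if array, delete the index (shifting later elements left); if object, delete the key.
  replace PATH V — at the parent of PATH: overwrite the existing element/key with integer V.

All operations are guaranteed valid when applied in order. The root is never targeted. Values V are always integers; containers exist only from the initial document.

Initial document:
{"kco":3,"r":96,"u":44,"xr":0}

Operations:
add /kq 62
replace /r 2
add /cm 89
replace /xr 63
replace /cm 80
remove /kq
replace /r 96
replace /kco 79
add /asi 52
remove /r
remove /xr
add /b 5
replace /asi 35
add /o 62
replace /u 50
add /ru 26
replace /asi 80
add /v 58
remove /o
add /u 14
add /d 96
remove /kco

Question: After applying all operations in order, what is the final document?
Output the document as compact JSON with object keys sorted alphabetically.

Answer: {"asi":80,"b":5,"cm":80,"d":96,"ru":26,"u":14,"v":58}

Derivation:
After op 1 (add /kq 62): {"kco":3,"kq":62,"r":96,"u":44,"xr":0}
After op 2 (replace /r 2): {"kco":3,"kq":62,"r":2,"u":44,"xr":0}
After op 3 (add /cm 89): {"cm":89,"kco":3,"kq":62,"r":2,"u":44,"xr":0}
After op 4 (replace /xr 63): {"cm":89,"kco":3,"kq":62,"r":2,"u":44,"xr":63}
After op 5 (replace /cm 80): {"cm":80,"kco":3,"kq":62,"r":2,"u":44,"xr":63}
After op 6 (remove /kq): {"cm":80,"kco":3,"r":2,"u":44,"xr":63}
After op 7 (replace /r 96): {"cm":80,"kco":3,"r":96,"u":44,"xr":63}
After op 8 (replace /kco 79): {"cm":80,"kco":79,"r":96,"u":44,"xr":63}
After op 9 (add /asi 52): {"asi":52,"cm":80,"kco":79,"r":96,"u":44,"xr":63}
After op 10 (remove /r): {"asi":52,"cm":80,"kco":79,"u":44,"xr":63}
After op 11 (remove /xr): {"asi":52,"cm":80,"kco":79,"u":44}
After op 12 (add /b 5): {"asi":52,"b":5,"cm":80,"kco":79,"u":44}
After op 13 (replace /asi 35): {"asi":35,"b":5,"cm":80,"kco":79,"u":44}
After op 14 (add /o 62): {"asi":35,"b":5,"cm":80,"kco":79,"o":62,"u":44}
After op 15 (replace /u 50): {"asi":35,"b":5,"cm":80,"kco":79,"o":62,"u":50}
After op 16 (add /ru 26): {"asi":35,"b":5,"cm":80,"kco":79,"o":62,"ru":26,"u":50}
After op 17 (replace /asi 80): {"asi":80,"b":5,"cm":80,"kco":79,"o":62,"ru":26,"u":50}
After op 18 (add /v 58): {"asi":80,"b":5,"cm":80,"kco":79,"o":62,"ru":26,"u":50,"v":58}
After op 19 (remove /o): {"asi":80,"b":5,"cm":80,"kco":79,"ru":26,"u":50,"v":58}
After op 20 (add /u 14): {"asi":80,"b":5,"cm":80,"kco":79,"ru":26,"u":14,"v":58}
After op 21 (add /d 96): {"asi":80,"b":5,"cm":80,"d":96,"kco":79,"ru":26,"u":14,"v":58}
After op 22 (remove /kco): {"asi":80,"b":5,"cm":80,"d":96,"ru":26,"u":14,"v":58}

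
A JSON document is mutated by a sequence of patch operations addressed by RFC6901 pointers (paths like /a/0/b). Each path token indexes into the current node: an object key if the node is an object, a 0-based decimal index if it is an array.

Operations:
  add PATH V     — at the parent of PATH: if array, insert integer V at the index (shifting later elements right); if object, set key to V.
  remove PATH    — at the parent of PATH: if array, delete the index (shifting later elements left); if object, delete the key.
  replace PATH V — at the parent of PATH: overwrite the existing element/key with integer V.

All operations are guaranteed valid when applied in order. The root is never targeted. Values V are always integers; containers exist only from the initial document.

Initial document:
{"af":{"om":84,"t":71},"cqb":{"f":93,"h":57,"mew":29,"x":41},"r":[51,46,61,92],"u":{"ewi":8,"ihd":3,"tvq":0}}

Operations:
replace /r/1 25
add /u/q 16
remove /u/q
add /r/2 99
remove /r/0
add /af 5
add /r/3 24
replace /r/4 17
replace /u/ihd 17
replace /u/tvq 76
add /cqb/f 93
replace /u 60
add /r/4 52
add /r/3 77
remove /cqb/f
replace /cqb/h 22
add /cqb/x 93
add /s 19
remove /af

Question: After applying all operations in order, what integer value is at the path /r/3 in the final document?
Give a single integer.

After op 1 (replace /r/1 25): {"af":{"om":84,"t":71},"cqb":{"f":93,"h":57,"mew":29,"x":41},"r":[51,25,61,92],"u":{"ewi":8,"ihd":3,"tvq":0}}
After op 2 (add /u/q 16): {"af":{"om":84,"t":71},"cqb":{"f":93,"h":57,"mew":29,"x":41},"r":[51,25,61,92],"u":{"ewi":8,"ihd":3,"q":16,"tvq":0}}
After op 3 (remove /u/q): {"af":{"om":84,"t":71},"cqb":{"f":93,"h":57,"mew":29,"x":41},"r":[51,25,61,92],"u":{"ewi":8,"ihd":3,"tvq":0}}
After op 4 (add /r/2 99): {"af":{"om":84,"t":71},"cqb":{"f":93,"h":57,"mew":29,"x":41},"r":[51,25,99,61,92],"u":{"ewi":8,"ihd":3,"tvq":0}}
After op 5 (remove /r/0): {"af":{"om":84,"t":71},"cqb":{"f":93,"h":57,"mew":29,"x":41},"r":[25,99,61,92],"u":{"ewi":8,"ihd":3,"tvq":0}}
After op 6 (add /af 5): {"af":5,"cqb":{"f":93,"h":57,"mew":29,"x":41},"r":[25,99,61,92],"u":{"ewi":8,"ihd":3,"tvq":0}}
After op 7 (add /r/3 24): {"af":5,"cqb":{"f":93,"h":57,"mew":29,"x":41},"r":[25,99,61,24,92],"u":{"ewi":8,"ihd":3,"tvq":0}}
After op 8 (replace /r/4 17): {"af":5,"cqb":{"f":93,"h":57,"mew":29,"x":41},"r":[25,99,61,24,17],"u":{"ewi":8,"ihd":3,"tvq":0}}
After op 9 (replace /u/ihd 17): {"af":5,"cqb":{"f":93,"h":57,"mew":29,"x":41},"r":[25,99,61,24,17],"u":{"ewi":8,"ihd":17,"tvq":0}}
After op 10 (replace /u/tvq 76): {"af":5,"cqb":{"f":93,"h":57,"mew":29,"x":41},"r":[25,99,61,24,17],"u":{"ewi":8,"ihd":17,"tvq":76}}
After op 11 (add /cqb/f 93): {"af":5,"cqb":{"f":93,"h":57,"mew":29,"x":41},"r":[25,99,61,24,17],"u":{"ewi":8,"ihd":17,"tvq":76}}
After op 12 (replace /u 60): {"af":5,"cqb":{"f":93,"h":57,"mew":29,"x":41},"r":[25,99,61,24,17],"u":60}
After op 13 (add /r/4 52): {"af":5,"cqb":{"f":93,"h":57,"mew":29,"x":41},"r":[25,99,61,24,52,17],"u":60}
After op 14 (add /r/3 77): {"af":5,"cqb":{"f":93,"h":57,"mew":29,"x":41},"r":[25,99,61,77,24,52,17],"u":60}
After op 15 (remove /cqb/f): {"af":5,"cqb":{"h":57,"mew":29,"x":41},"r":[25,99,61,77,24,52,17],"u":60}
After op 16 (replace /cqb/h 22): {"af":5,"cqb":{"h":22,"mew":29,"x":41},"r":[25,99,61,77,24,52,17],"u":60}
After op 17 (add /cqb/x 93): {"af":5,"cqb":{"h":22,"mew":29,"x":93},"r":[25,99,61,77,24,52,17],"u":60}
After op 18 (add /s 19): {"af":5,"cqb":{"h":22,"mew":29,"x":93},"r":[25,99,61,77,24,52,17],"s":19,"u":60}
After op 19 (remove /af): {"cqb":{"h":22,"mew":29,"x":93},"r":[25,99,61,77,24,52,17],"s":19,"u":60}
Value at /r/3: 77

Answer: 77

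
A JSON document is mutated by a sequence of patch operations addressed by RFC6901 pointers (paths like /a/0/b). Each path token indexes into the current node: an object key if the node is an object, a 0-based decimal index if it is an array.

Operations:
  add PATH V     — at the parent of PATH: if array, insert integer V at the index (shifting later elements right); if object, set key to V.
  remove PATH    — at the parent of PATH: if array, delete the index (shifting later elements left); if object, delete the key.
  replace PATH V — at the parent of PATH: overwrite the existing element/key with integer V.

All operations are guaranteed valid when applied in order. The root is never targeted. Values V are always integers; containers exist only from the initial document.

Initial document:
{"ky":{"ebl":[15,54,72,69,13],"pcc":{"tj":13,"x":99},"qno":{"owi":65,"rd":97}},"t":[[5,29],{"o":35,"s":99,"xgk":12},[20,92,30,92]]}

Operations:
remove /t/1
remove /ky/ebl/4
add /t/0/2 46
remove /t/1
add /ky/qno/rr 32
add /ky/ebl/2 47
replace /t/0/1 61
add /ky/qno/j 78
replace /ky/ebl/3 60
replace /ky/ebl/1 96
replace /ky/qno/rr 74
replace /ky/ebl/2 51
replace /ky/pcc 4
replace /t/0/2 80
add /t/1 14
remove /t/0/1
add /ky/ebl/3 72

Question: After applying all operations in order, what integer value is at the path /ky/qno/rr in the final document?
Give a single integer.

Answer: 74

Derivation:
After op 1 (remove /t/1): {"ky":{"ebl":[15,54,72,69,13],"pcc":{"tj":13,"x":99},"qno":{"owi":65,"rd":97}},"t":[[5,29],[20,92,30,92]]}
After op 2 (remove /ky/ebl/4): {"ky":{"ebl":[15,54,72,69],"pcc":{"tj":13,"x":99},"qno":{"owi":65,"rd":97}},"t":[[5,29],[20,92,30,92]]}
After op 3 (add /t/0/2 46): {"ky":{"ebl":[15,54,72,69],"pcc":{"tj":13,"x":99},"qno":{"owi":65,"rd":97}},"t":[[5,29,46],[20,92,30,92]]}
After op 4 (remove /t/1): {"ky":{"ebl":[15,54,72,69],"pcc":{"tj":13,"x":99},"qno":{"owi":65,"rd":97}},"t":[[5,29,46]]}
After op 5 (add /ky/qno/rr 32): {"ky":{"ebl":[15,54,72,69],"pcc":{"tj":13,"x":99},"qno":{"owi":65,"rd":97,"rr":32}},"t":[[5,29,46]]}
After op 6 (add /ky/ebl/2 47): {"ky":{"ebl":[15,54,47,72,69],"pcc":{"tj":13,"x":99},"qno":{"owi":65,"rd":97,"rr":32}},"t":[[5,29,46]]}
After op 7 (replace /t/0/1 61): {"ky":{"ebl":[15,54,47,72,69],"pcc":{"tj":13,"x":99},"qno":{"owi":65,"rd":97,"rr":32}},"t":[[5,61,46]]}
After op 8 (add /ky/qno/j 78): {"ky":{"ebl":[15,54,47,72,69],"pcc":{"tj":13,"x":99},"qno":{"j":78,"owi":65,"rd":97,"rr":32}},"t":[[5,61,46]]}
After op 9 (replace /ky/ebl/3 60): {"ky":{"ebl":[15,54,47,60,69],"pcc":{"tj":13,"x":99},"qno":{"j":78,"owi":65,"rd":97,"rr":32}},"t":[[5,61,46]]}
After op 10 (replace /ky/ebl/1 96): {"ky":{"ebl":[15,96,47,60,69],"pcc":{"tj":13,"x":99},"qno":{"j":78,"owi":65,"rd":97,"rr":32}},"t":[[5,61,46]]}
After op 11 (replace /ky/qno/rr 74): {"ky":{"ebl":[15,96,47,60,69],"pcc":{"tj":13,"x":99},"qno":{"j":78,"owi":65,"rd":97,"rr":74}},"t":[[5,61,46]]}
After op 12 (replace /ky/ebl/2 51): {"ky":{"ebl":[15,96,51,60,69],"pcc":{"tj":13,"x":99},"qno":{"j":78,"owi":65,"rd":97,"rr":74}},"t":[[5,61,46]]}
After op 13 (replace /ky/pcc 4): {"ky":{"ebl":[15,96,51,60,69],"pcc":4,"qno":{"j":78,"owi":65,"rd":97,"rr":74}},"t":[[5,61,46]]}
After op 14 (replace /t/0/2 80): {"ky":{"ebl":[15,96,51,60,69],"pcc":4,"qno":{"j":78,"owi":65,"rd":97,"rr":74}},"t":[[5,61,80]]}
After op 15 (add /t/1 14): {"ky":{"ebl":[15,96,51,60,69],"pcc":4,"qno":{"j":78,"owi":65,"rd":97,"rr":74}},"t":[[5,61,80],14]}
After op 16 (remove /t/0/1): {"ky":{"ebl":[15,96,51,60,69],"pcc":4,"qno":{"j":78,"owi":65,"rd":97,"rr":74}},"t":[[5,80],14]}
After op 17 (add /ky/ebl/3 72): {"ky":{"ebl":[15,96,51,72,60,69],"pcc":4,"qno":{"j":78,"owi":65,"rd":97,"rr":74}},"t":[[5,80],14]}
Value at /ky/qno/rr: 74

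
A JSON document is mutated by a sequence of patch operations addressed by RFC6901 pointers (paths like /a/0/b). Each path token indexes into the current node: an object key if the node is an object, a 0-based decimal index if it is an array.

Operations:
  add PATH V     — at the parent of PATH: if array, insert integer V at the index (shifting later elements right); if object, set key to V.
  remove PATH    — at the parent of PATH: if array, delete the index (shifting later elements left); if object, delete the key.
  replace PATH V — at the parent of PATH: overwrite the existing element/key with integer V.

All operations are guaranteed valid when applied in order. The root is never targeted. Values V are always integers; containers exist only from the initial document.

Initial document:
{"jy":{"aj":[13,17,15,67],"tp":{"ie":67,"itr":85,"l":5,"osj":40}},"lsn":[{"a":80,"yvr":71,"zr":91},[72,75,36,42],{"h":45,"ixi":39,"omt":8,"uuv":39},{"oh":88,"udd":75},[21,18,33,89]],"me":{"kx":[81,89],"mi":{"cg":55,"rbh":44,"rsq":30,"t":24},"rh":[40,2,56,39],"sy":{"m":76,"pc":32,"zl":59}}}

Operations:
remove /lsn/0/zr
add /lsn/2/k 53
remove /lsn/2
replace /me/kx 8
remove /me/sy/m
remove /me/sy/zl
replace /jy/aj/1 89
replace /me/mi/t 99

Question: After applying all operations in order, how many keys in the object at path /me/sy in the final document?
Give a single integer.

Answer: 1

Derivation:
After op 1 (remove /lsn/0/zr): {"jy":{"aj":[13,17,15,67],"tp":{"ie":67,"itr":85,"l":5,"osj":40}},"lsn":[{"a":80,"yvr":71},[72,75,36,42],{"h":45,"ixi":39,"omt":8,"uuv":39},{"oh":88,"udd":75},[21,18,33,89]],"me":{"kx":[81,89],"mi":{"cg":55,"rbh":44,"rsq":30,"t":24},"rh":[40,2,56,39],"sy":{"m":76,"pc":32,"zl":59}}}
After op 2 (add /lsn/2/k 53): {"jy":{"aj":[13,17,15,67],"tp":{"ie":67,"itr":85,"l":5,"osj":40}},"lsn":[{"a":80,"yvr":71},[72,75,36,42],{"h":45,"ixi":39,"k":53,"omt":8,"uuv":39},{"oh":88,"udd":75},[21,18,33,89]],"me":{"kx":[81,89],"mi":{"cg":55,"rbh":44,"rsq":30,"t":24},"rh":[40,2,56,39],"sy":{"m":76,"pc":32,"zl":59}}}
After op 3 (remove /lsn/2): {"jy":{"aj":[13,17,15,67],"tp":{"ie":67,"itr":85,"l":5,"osj":40}},"lsn":[{"a":80,"yvr":71},[72,75,36,42],{"oh":88,"udd":75},[21,18,33,89]],"me":{"kx":[81,89],"mi":{"cg":55,"rbh":44,"rsq":30,"t":24},"rh":[40,2,56,39],"sy":{"m":76,"pc":32,"zl":59}}}
After op 4 (replace /me/kx 8): {"jy":{"aj":[13,17,15,67],"tp":{"ie":67,"itr":85,"l":5,"osj":40}},"lsn":[{"a":80,"yvr":71},[72,75,36,42],{"oh":88,"udd":75},[21,18,33,89]],"me":{"kx":8,"mi":{"cg":55,"rbh":44,"rsq":30,"t":24},"rh":[40,2,56,39],"sy":{"m":76,"pc":32,"zl":59}}}
After op 5 (remove /me/sy/m): {"jy":{"aj":[13,17,15,67],"tp":{"ie":67,"itr":85,"l":5,"osj":40}},"lsn":[{"a":80,"yvr":71},[72,75,36,42],{"oh":88,"udd":75},[21,18,33,89]],"me":{"kx":8,"mi":{"cg":55,"rbh":44,"rsq":30,"t":24},"rh":[40,2,56,39],"sy":{"pc":32,"zl":59}}}
After op 6 (remove /me/sy/zl): {"jy":{"aj":[13,17,15,67],"tp":{"ie":67,"itr":85,"l":5,"osj":40}},"lsn":[{"a":80,"yvr":71},[72,75,36,42],{"oh":88,"udd":75},[21,18,33,89]],"me":{"kx":8,"mi":{"cg":55,"rbh":44,"rsq":30,"t":24},"rh":[40,2,56,39],"sy":{"pc":32}}}
After op 7 (replace /jy/aj/1 89): {"jy":{"aj":[13,89,15,67],"tp":{"ie":67,"itr":85,"l":5,"osj":40}},"lsn":[{"a":80,"yvr":71},[72,75,36,42],{"oh":88,"udd":75},[21,18,33,89]],"me":{"kx":8,"mi":{"cg":55,"rbh":44,"rsq":30,"t":24},"rh":[40,2,56,39],"sy":{"pc":32}}}
After op 8 (replace /me/mi/t 99): {"jy":{"aj":[13,89,15,67],"tp":{"ie":67,"itr":85,"l":5,"osj":40}},"lsn":[{"a":80,"yvr":71},[72,75,36,42],{"oh":88,"udd":75},[21,18,33,89]],"me":{"kx":8,"mi":{"cg":55,"rbh":44,"rsq":30,"t":99},"rh":[40,2,56,39],"sy":{"pc":32}}}
Size at path /me/sy: 1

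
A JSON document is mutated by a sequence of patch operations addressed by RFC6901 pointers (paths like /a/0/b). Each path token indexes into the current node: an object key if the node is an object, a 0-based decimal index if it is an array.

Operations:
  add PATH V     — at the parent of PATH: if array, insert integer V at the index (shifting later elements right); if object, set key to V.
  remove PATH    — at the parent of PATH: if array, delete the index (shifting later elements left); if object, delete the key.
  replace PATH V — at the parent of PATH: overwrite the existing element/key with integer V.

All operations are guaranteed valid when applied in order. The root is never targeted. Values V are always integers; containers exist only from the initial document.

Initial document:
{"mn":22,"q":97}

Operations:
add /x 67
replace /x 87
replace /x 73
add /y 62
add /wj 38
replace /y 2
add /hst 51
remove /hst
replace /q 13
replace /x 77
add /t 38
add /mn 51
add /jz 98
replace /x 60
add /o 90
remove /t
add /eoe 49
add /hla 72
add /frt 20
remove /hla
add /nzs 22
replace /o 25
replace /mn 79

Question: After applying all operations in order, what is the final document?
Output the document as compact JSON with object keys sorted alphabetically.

Answer: {"eoe":49,"frt":20,"jz":98,"mn":79,"nzs":22,"o":25,"q":13,"wj":38,"x":60,"y":2}

Derivation:
After op 1 (add /x 67): {"mn":22,"q":97,"x":67}
After op 2 (replace /x 87): {"mn":22,"q":97,"x":87}
After op 3 (replace /x 73): {"mn":22,"q":97,"x":73}
After op 4 (add /y 62): {"mn":22,"q":97,"x":73,"y":62}
After op 5 (add /wj 38): {"mn":22,"q":97,"wj":38,"x":73,"y":62}
After op 6 (replace /y 2): {"mn":22,"q":97,"wj":38,"x":73,"y":2}
After op 7 (add /hst 51): {"hst":51,"mn":22,"q":97,"wj":38,"x":73,"y":2}
After op 8 (remove /hst): {"mn":22,"q":97,"wj":38,"x":73,"y":2}
After op 9 (replace /q 13): {"mn":22,"q":13,"wj":38,"x":73,"y":2}
After op 10 (replace /x 77): {"mn":22,"q":13,"wj":38,"x":77,"y":2}
After op 11 (add /t 38): {"mn":22,"q":13,"t":38,"wj":38,"x":77,"y":2}
After op 12 (add /mn 51): {"mn":51,"q":13,"t":38,"wj":38,"x":77,"y":2}
After op 13 (add /jz 98): {"jz":98,"mn":51,"q":13,"t":38,"wj":38,"x":77,"y":2}
After op 14 (replace /x 60): {"jz":98,"mn":51,"q":13,"t":38,"wj":38,"x":60,"y":2}
After op 15 (add /o 90): {"jz":98,"mn":51,"o":90,"q":13,"t":38,"wj":38,"x":60,"y":2}
After op 16 (remove /t): {"jz":98,"mn":51,"o":90,"q":13,"wj":38,"x":60,"y":2}
After op 17 (add /eoe 49): {"eoe":49,"jz":98,"mn":51,"o":90,"q":13,"wj":38,"x":60,"y":2}
After op 18 (add /hla 72): {"eoe":49,"hla":72,"jz":98,"mn":51,"o":90,"q":13,"wj":38,"x":60,"y":2}
After op 19 (add /frt 20): {"eoe":49,"frt":20,"hla":72,"jz":98,"mn":51,"o":90,"q":13,"wj":38,"x":60,"y":2}
After op 20 (remove /hla): {"eoe":49,"frt":20,"jz":98,"mn":51,"o":90,"q":13,"wj":38,"x":60,"y":2}
After op 21 (add /nzs 22): {"eoe":49,"frt":20,"jz":98,"mn":51,"nzs":22,"o":90,"q":13,"wj":38,"x":60,"y":2}
After op 22 (replace /o 25): {"eoe":49,"frt":20,"jz":98,"mn":51,"nzs":22,"o":25,"q":13,"wj":38,"x":60,"y":2}
After op 23 (replace /mn 79): {"eoe":49,"frt":20,"jz":98,"mn":79,"nzs":22,"o":25,"q":13,"wj":38,"x":60,"y":2}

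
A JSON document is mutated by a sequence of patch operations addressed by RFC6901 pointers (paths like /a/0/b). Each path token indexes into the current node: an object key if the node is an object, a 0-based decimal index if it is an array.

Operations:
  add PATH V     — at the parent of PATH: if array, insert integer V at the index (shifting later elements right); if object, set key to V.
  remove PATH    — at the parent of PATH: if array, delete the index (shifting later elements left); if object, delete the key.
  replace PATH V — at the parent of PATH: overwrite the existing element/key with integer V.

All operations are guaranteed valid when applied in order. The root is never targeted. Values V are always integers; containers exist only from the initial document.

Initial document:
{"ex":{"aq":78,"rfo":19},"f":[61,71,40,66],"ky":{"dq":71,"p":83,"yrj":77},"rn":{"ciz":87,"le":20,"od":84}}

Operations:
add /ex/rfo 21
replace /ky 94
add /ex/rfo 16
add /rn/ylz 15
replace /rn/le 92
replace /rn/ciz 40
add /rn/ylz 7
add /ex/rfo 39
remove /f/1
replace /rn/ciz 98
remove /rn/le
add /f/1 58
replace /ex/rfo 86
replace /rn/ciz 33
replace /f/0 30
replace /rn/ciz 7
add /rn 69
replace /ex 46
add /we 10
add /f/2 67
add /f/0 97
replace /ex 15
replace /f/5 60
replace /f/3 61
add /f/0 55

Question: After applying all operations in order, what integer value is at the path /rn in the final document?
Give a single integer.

Answer: 69

Derivation:
After op 1 (add /ex/rfo 21): {"ex":{"aq":78,"rfo":21},"f":[61,71,40,66],"ky":{"dq":71,"p":83,"yrj":77},"rn":{"ciz":87,"le":20,"od":84}}
After op 2 (replace /ky 94): {"ex":{"aq":78,"rfo":21},"f":[61,71,40,66],"ky":94,"rn":{"ciz":87,"le":20,"od":84}}
After op 3 (add /ex/rfo 16): {"ex":{"aq":78,"rfo":16},"f":[61,71,40,66],"ky":94,"rn":{"ciz":87,"le":20,"od":84}}
After op 4 (add /rn/ylz 15): {"ex":{"aq":78,"rfo":16},"f":[61,71,40,66],"ky":94,"rn":{"ciz":87,"le":20,"od":84,"ylz":15}}
After op 5 (replace /rn/le 92): {"ex":{"aq":78,"rfo":16},"f":[61,71,40,66],"ky":94,"rn":{"ciz":87,"le":92,"od":84,"ylz":15}}
After op 6 (replace /rn/ciz 40): {"ex":{"aq":78,"rfo":16},"f":[61,71,40,66],"ky":94,"rn":{"ciz":40,"le":92,"od":84,"ylz":15}}
After op 7 (add /rn/ylz 7): {"ex":{"aq":78,"rfo":16},"f":[61,71,40,66],"ky":94,"rn":{"ciz":40,"le":92,"od":84,"ylz":7}}
After op 8 (add /ex/rfo 39): {"ex":{"aq":78,"rfo":39},"f":[61,71,40,66],"ky":94,"rn":{"ciz":40,"le":92,"od":84,"ylz":7}}
After op 9 (remove /f/1): {"ex":{"aq":78,"rfo":39},"f":[61,40,66],"ky":94,"rn":{"ciz":40,"le":92,"od":84,"ylz":7}}
After op 10 (replace /rn/ciz 98): {"ex":{"aq":78,"rfo":39},"f":[61,40,66],"ky":94,"rn":{"ciz":98,"le":92,"od":84,"ylz":7}}
After op 11 (remove /rn/le): {"ex":{"aq":78,"rfo":39},"f":[61,40,66],"ky":94,"rn":{"ciz":98,"od":84,"ylz":7}}
After op 12 (add /f/1 58): {"ex":{"aq":78,"rfo":39},"f":[61,58,40,66],"ky":94,"rn":{"ciz":98,"od":84,"ylz":7}}
After op 13 (replace /ex/rfo 86): {"ex":{"aq":78,"rfo":86},"f":[61,58,40,66],"ky":94,"rn":{"ciz":98,"od":84,"ylz":7}}
After op 14 (replace /rn/ciz 33): {"ex":{"aq":78,"rfo":86},"f":[61,58,40,66],"ky":94,"rn":{"ciz":33,"od":84,"ylz":7}}
After op 15 (replace /f/0 30): {"ex":{"aq":78,"rfo":86},"f":[30,58,40,66],"ky":94,"rn":{"ciz":33,"od":84,"ylz":7}}
After op 16 (replace /rn/ciz 7): {"ex":{"aq":78,"rfo":86},"f":[30,58,40,66],"ky":94,"rn":{"ciz":7,"od":84,"ylz":7}}
After op 17 (add /rn 69): {"ex":{"aq":78,"rfo":86},"f":[30,58,40,66],"ky":94,"rn":69}
After op 18 (replace /ex 46): {"ex":46,"f":[30,58,40,66],"ky":94,"rn":69}
After op 19 (add /we 10): {"ex":46,"f":[30,58,40,66],"ky":94,"rn":69,"we":10}
After op 20 (add /f/2 67): {"ex":46,"f":[30,58,67,40,66],"ky":94,"rn":69,"we":10}
After op 21 (add /f/0 97): {"ex":46,"f":[97,30,58,67,40,66],"ky":94,"rn":69,"we":10}
After op 22 (replace /ex 15): {"ex":15,"f":[97,30,58,67,40,66],"ky":94,"rn":69,"we":10}
After op 23 (replace /f/5 60): {"ex":15,"f":[97,30,58,67,40,60],"ky":94,"rn":69,"we":10}
After op 24 (replace /f/3 61): {"ex":15,"f":[97,30,58,61,40,60],"ky":94,"rn":69,"we":10}
After op 25 (add /f/0 55): {"ex":15,"f":[55,97,30,58,61,40,60],"ky":94,"rn":69,"we":10}
Value at /rn: 69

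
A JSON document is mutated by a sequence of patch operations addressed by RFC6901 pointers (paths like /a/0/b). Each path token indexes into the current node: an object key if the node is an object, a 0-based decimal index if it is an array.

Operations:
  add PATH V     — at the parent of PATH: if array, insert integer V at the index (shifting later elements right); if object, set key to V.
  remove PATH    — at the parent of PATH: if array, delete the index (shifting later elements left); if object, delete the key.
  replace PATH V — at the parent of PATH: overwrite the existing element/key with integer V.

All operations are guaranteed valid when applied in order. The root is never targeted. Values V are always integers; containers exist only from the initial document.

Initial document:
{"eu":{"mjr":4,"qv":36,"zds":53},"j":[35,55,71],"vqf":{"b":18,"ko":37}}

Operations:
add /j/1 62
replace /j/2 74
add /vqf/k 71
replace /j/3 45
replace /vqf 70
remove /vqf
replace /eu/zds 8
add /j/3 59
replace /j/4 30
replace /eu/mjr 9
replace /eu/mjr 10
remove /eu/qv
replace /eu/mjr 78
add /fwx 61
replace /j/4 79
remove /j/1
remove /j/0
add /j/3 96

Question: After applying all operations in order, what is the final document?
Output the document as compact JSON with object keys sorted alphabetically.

After op 1 (add /j/1 62): {"eu":{"mjr":4,"qv":36,"zds":53},"j":[35,62,55,71],"vqf":{"b":18,"ko":37}}
After op 2 (replace /j/2 74): {"eu":{"mjr":4,"qv":36,"zds":53},"j":[35,62,74,71],"vqf":{"b":18,"ko":37}}
After op 3 (add /vqf/k 71): {"eu":{"mjr":4,"qv":36,"zds":53},"j":[35,62,74,71],"vqf":{"b":18,"k":71,"ko":37}}
After op 4 (replace /j/3 45): {"eu":{"mjr":4,"qv":36,"zds":53},"j":[35,62,74,45],"vqf":{"b":18,"k":71,"ko":37}}
After op 5 (replace /vqf 70): {"eu":{"mjr":4,"qv":36,"zds":53},"j":[35,62,74,45],"vqf":70}
After op 6 (remove /vqf): {"eu":{"mjr":4,"qv":36,"zds":53},"j":[35,62,74,45]}
After op 7 (replace /eu/zds 8): {"eu":{"mjr":4,"qv":36,"zds":8},"j":[35,62,74,45]}
After op 8 (add /j/3 59): {"eu":{"mjr":4,"qv":36,"zds":8},"j":[35,62,74,59,45]}
After op 9 (replace /j/4 30): {"eu":{"mjr":4,"qv":36,"zds":8},"j":[35,62,74,59,30]}
After op 10 (replace /eu/mjr 9): {"eu":{"mjr":9,"qv":36,"zds":8},"j":[35,62,74,59,30]}
After op 11 (replace /eu/mjr 10): {"eu":{"mjr":10,"qv":36,"zds":8},"j":[35,62,74,59,30]}
After op 12 (remove /eu/qv): {"eu":{"mjr":10,"zds":8},"j":[35,62,74,59,30]}
After op 13 (replace /eu/mjr 78): {"eu":{"mjr":78,"zds":8},"j":[35,62,74,59,30]}
After op 14 (add /fwx 61): {"eu":{"mjr":78,"zds":8},"fwx":61,"j":[35,62,74,59,30]}
After op 15 (replace /j/4 79): {"eu":{"mjr":78,"zds":8},"fwx":61,"j":[35,62,74,59,79]}
After op 16 (remove /j/1): {"eu":{"mjr":78,"zds":8},"fwx":61,"j":[35,74,59,79]}
After op 17 (remove /j/0): {"eu":{"mjr":78,"zds":8},"fwx":61,"j":[74,59,79]}
After op 18 (add /j/3 96): {"eu":{"mjr":78,"zds":8},"fwx":61,"j":[74,59,79,96]}

Answer: {"eu":{"mjr":78,"zds":8},"fwx":61,"j":[74,59,79,96]}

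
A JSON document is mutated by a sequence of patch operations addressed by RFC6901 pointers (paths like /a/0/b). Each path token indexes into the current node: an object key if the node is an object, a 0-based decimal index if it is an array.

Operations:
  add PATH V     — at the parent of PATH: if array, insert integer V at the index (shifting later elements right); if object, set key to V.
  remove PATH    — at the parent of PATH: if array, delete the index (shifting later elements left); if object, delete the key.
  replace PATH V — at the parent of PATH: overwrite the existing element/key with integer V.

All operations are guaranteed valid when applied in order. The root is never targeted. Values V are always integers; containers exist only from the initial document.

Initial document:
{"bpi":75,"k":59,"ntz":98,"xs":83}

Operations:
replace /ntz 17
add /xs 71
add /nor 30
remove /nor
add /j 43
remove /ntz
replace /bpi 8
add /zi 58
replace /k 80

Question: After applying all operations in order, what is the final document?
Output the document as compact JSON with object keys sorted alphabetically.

Answer: {"bpi":8,"j":43,"k":80,"xs":71,"zi":58}

Derivation:
After op 1 (replace /ntz 17): {"bpi":75,"k":59,"ntz":17,"xs":83}
After op 2 (add /xs 71): {"bpi":75,"k":59,"ntz":17,"xs":71}
After op 3 (add /nor 30): {"bpi":75,"k":59,"nor":30,"ntz":17,"xs":71}
After op 4 (remove /nor): {"bpi":75,"k":59,"ntz":17,"xs":71}
After op 5 (add /j 43): {"bpi":75,"j":43,"k":59,"ntz":17,"xs":71}
After op 6 (remove /ntz): {"bpi":75,"j":43,"k":59,"xs":71}
After op 7 (replace /bpi 8): {"bpi":8,"j":43,"k":59,"xs":71}
After op 8 (add /zi 58): {"bpi":8,"j":43,"k":59,"xs":71,"zi":58}
After op 9 (replace /k 80): {"bpi":8,"j":43,"k":80,"xs":71,"zi":58}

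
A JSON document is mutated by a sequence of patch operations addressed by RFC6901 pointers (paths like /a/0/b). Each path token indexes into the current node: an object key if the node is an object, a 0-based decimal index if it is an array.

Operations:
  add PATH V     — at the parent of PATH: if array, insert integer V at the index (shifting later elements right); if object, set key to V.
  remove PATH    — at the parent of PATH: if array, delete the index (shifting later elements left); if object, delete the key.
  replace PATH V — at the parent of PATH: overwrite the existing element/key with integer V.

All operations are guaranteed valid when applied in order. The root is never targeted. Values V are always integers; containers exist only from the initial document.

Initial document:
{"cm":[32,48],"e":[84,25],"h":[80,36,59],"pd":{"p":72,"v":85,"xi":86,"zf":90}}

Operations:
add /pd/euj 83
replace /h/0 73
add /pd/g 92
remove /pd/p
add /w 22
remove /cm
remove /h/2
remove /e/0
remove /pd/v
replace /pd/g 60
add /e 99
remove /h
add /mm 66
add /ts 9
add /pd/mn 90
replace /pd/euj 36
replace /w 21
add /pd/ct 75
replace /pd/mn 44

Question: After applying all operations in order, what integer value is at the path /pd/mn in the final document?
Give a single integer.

After op 1 (add /pd/euj 83): {"cm":[32,48],"e":[84,25],"h":[80,36,59],"pd":{"euj":83,"p":72,"v":85,"xi":86,"zf":90}}
After op 2 (replace /h/0 73): {"cm":[32,48],"e":[84,25],"h":[73,36,59],"pd":{"euj":83,"p":72,"v":85,"xi":86,"zf":90}}
After op 3 (add /pd/g 92): {"cm":[32,48],"e":[84,25],"h":[73,36,59],"pd":{"euj":83,"g":92,"p":72,"v":85,"xi":86,"zf":90}}
After op 4 (remove /pd/p): {"cm":[32,48],"e":[84,25],"h":[73,36,59],"pd":{"euj":83,"g":92,"v":85,"xi":86,"zf":90}}
After op 5 (add /w 22): {"cm":[32,48],"e":[84,25],"h":[73,36,59],"pd":{"euj":83,"g":92,"v":85,"xi":86,"zf":90},"w":22}
After op 6 (remove /cm): {"e":[84,25],"h":[73,36,59],"pd":{"euj":83,"g":92,"v":85,"xi":86,"zf":90},"w":22}
After op 7 (remove /h/2): {"e":[84,25],"h":[73,36],"pd":{"euj":83,"g":92,"v":85,"xi":86,"zf":90},"w":22}
After op 8 (remove /e/0): {"e":[25],"h":[73,36],"pd":{"euj":83,"g":92,"v":85,"xi":86,"zf":90},"w":22}
After op 9 (remove /pd/v): {"e":[25],"h":[73,36],"pd":{"euj":83,"g":92,"xi":86,"zf":90},"w":22}
After op 10 (replace /pd/g 60): {"e":[25],"h":[73,36],"pd":{"euj":83,"g":60,"xi":86,"zf":90},"w":22}
After op 11 (add /e 99): {"e":99,"h":[73,36],"pd":{"euj":83,"g":60,"xi":86,"zf":90},"w":22}
After op 12 (remove /h): {"e":99,"pd":{"euj":83,"g":60,"xi":86,"zf":90},"w":22}
After op 13 (add /mm 66): {"e":99,"mm":66,"pd":{"euj":83,"g":60,"xi":86,"zf":90},"w":22}
After op 14 (add /ts 9): {"e":99,"mm":66,"pd":{"euj":83,"g":60,"xi":86,"zf":90},"ts":9,"w":22}
After op 15 (add /pd/mn 90): {"e":99,"mm":66,"pd":{"euj":83,"g":60,"mn":90,"xi":86,"zf":90},"ts":9,"w":22}
After op 16 (replace /pd/euj 36): {"e":99,"mm":66,"pd":{"euj":36,"g":60,"mn":90,"xi":86,"zf":90},"ts":9,"w":22}
After op 17 (replace /w 21): {"e":99,"mm":66,"pd":{"euj":36,"g":60,"mn":90,"xi":86,"zf":90},"ts":9,"w":21}
After op 18 (add /pd/ct 75): {"e":99,"mm":66,"pd":{"ct":75,"euj":36,"g":60,"mn":90,"xi":86,"zf":90},"ts":9,"w":21}
After op 19 (replace /pd/mn 44): {"e":99,"mm":66,"pd":{"ct":75,"euj":36,"g":60,"mn":44,"xi":86,"zf":90},"ts":9,"w":21}
Value at /pd/mn: 44

Answer: 44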